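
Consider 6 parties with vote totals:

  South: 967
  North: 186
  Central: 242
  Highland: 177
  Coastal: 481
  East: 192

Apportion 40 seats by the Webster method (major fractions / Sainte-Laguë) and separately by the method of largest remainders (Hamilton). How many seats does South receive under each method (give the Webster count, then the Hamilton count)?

18 and 17

Webster: South 18, North 3, Central 4, Highland 3, Coastal 9, East 3.
Hamilton: South 17, North 3, Central 4, Highland 3, Coastal 9, East 4.
South gets 18 under Webster and 17 under Hamilton.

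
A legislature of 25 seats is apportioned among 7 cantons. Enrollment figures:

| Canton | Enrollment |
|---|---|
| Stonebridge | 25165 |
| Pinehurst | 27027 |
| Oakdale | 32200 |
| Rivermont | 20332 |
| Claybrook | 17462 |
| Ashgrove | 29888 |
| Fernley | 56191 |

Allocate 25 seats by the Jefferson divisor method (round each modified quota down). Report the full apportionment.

Stonebridge 3; Pinehurst 3; Oakdale 4; Rivermont 2; Claybrook 2; Ashgrove 4; Fernley 7

Standard divisor 208265/25 ≈ 8330.6; standard quotas: Stonebridge 3.021, Pinehurst 3.244, Oakdale 3.865, Rivermont 2.441, Claybrook 2.096, Ashgrove 3.588, Fernley 6.745.
Rounding down gives 3, 3, 3, 2, 2, 3, 6 = 22 seats, so the divisor must be adjusted.
With modified divisor 7200: modified quotas Stonebridge 3.495, Pinehurst 3.754, Oakdale 4.472, Rivermont 2.824, Claybrook 2.425, Ashgrove 4.151, Fernley 7.804.
Rounding down: Stonebridge 3, Pinehurst 3, Oakdale 4, Rivermont 2, Claybrook 2, Ashgrove 4, Fernley 7 (total 25).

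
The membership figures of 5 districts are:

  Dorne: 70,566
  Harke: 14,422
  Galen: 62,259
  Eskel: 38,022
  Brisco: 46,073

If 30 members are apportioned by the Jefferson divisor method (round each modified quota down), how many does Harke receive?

2

Standard divisor 231342/30 ≈ 7711.4; standard quotas: Dorne 9.151, Harke 1.870, Galen 8.074, Eskel 4.931, Brisco 5.975.
Rounding down gives 9, 1, 8, 4, 5 = 27 seats, so the divisor must be adjusted.
With modified divisor 7100: modified quotas Dorne 9.939, Harke 2.031, Galen 8.769, Eskel 5.355, Brisco 6.489.
Rounding down: Dorne 9, Harke 2, Galen 8, Eskel 5, Brisco 6 (total 30).
Harke receives 2.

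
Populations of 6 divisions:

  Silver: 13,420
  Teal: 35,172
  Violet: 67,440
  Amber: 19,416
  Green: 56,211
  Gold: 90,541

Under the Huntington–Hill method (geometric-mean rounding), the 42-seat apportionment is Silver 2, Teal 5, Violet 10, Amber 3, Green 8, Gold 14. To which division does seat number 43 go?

Green

Priority for the next seat is population ÷ (√(s·(s+1))).
Priorities: Silver 5478.692, Teal 6421.499, Violet 6430.152, Amber 5604.916, Green 6624.530, Gold 6247.923.
Highest priority: Green.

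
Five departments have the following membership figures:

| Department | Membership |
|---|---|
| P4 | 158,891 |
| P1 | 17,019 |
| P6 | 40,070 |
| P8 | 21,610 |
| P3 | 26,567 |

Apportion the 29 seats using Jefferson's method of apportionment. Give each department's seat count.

Standard divisor 264157/29 ≈ 9108.862; standard quotas: P4 17.444, P1 1.868, P6 4.399, P8 2.372, P3 2.917.
Rounding down gives 17, 1, 4, 2, 2 = 26 seats, so the divisor must be adjusted.
With modified divisor 8400: modified quotas P4 18.916, P1 2.026, P6 4.770, P8 2.573, P3 3.163.
Rounding down: P4 18, P1 2, P6 4, P8 2, P3 3 (total 29).

P4 18, P1 2, P6 4, P8 2, P3 3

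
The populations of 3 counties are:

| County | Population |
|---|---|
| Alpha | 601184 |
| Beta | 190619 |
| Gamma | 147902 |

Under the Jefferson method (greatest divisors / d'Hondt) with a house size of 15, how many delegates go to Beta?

3

Standard divisor 939705/15 ≈ 62647; standard quotas: Alpha 9.596, Beta 3.043, Gamma 2.361.
Rounding down gives 9, 3, 2 = 14 seats, so the divisor must be adjusted.
With modified divisor 57400: modified quotas Alpha 10.474, Beta 3.321, Gamma 2.577.
Rounding down: Alpha 10, Beta 3, Gamma 2 (total 15).
Beta receives 3.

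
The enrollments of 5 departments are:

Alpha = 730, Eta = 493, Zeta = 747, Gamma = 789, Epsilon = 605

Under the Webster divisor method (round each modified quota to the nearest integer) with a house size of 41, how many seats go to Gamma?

10

Standard divisor 3364/41 ≈ 82.049; standard quotas: Alpha 8.897, Eta 6.009, Zeta 9.104, Gamma 9.616, Epsilon 7.374.
Rounding to the nearest integer gives Alpha 9, Eta 6, Zeta 9, Gamma 10, Epsilon 7 — total 41, matching the house size, so no adjustment is needed.
Gamma receives 10.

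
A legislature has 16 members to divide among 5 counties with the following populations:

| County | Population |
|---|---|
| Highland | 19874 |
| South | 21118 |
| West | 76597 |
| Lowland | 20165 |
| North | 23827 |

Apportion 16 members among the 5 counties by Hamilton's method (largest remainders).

Highland: 2; South: 2; West: 8; Lowland: 2; North: 2

The standard divisor is 161581/16 ≈ 10098.812.
Standard quotas: Highland 1.9680, South 2.0911, West 7.5848, Lowland 1.9968, North 2.3594.
Lower quotas: Highland 1, South 2, West 7, Lowland 1, North 2 (sum 13, leaving 3 seats).
Remainders in descending order: Lowland 0.9968, Highland 0.9680, West 0.5848, North 0.3594, South 0.0911.
The surplus seats go to Lowland, Highland, West.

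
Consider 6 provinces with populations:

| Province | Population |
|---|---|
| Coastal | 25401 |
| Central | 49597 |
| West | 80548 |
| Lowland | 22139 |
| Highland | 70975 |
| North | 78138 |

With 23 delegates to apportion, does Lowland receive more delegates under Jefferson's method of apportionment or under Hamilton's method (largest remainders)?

Hamilton

Jefferson: Coastal 2, Central 3, West 6, Lowland 1, Highland 5, North 6.
Hamilton: Coastal 2, Central 3, West 6, Lowland 2, Highland 5, North 5.
Lowland gets 1 under Jefferson and 2 under Hamilton.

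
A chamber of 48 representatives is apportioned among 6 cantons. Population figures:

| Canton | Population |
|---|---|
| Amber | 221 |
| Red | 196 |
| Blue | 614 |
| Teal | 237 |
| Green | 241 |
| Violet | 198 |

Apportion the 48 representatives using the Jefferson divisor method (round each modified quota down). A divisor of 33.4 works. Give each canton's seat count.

With modified divisor 33.4: modified quotas Amber 6.617, Red 5.868, Blue 18.383, Teal 7.096, Green 7.216, Violet 5.928.
Rounding down: Amber 6, Red 5, Blue 18, Teal 7, Green 7, Violet 5 (total 48).

Amber 6, Red 5, Blue 18, Teal 7, Green 7, Violet 5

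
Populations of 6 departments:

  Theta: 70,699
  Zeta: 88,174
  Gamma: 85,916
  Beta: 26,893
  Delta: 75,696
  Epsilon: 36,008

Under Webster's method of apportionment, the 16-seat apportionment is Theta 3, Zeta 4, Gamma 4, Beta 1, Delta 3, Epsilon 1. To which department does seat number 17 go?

Epsilon

Priority for the next seat is population ÷ (current seats + 0.5).
Priorities: Theta 20199.714, Zeta 19594.222, Gamma 19092.444, Beta 17928.667, Delta 21627.429, Epsilon 24005.333.
Highest priority: Epsilon.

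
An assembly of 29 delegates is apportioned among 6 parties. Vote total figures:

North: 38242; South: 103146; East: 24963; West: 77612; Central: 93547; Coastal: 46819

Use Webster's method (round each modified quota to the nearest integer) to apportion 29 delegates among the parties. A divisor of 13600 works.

With modified divisor 13600: modified quotas North 2.812, South 7.584, East 1.836, West 5.707, Central 6.878, Coastal 3.443.
Rounding to the nearest integer: North 3, South 8, East 2, West 6, Central 7, Coastal 3 (total 29).

North=3; South=8; East=2; West=6; Central=7; Coastal=3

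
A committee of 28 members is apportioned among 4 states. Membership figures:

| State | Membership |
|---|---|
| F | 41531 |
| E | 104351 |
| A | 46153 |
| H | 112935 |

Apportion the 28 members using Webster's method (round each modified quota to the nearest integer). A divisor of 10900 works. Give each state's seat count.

With modified divisor 10900: modified quotas F 3.810, E 9.573, A 4.234, H 10.361.
Rounding to the nearest integer: F 4, E 10, A 4, H 10 (total 28).

F 4, E 10, A 4, H 10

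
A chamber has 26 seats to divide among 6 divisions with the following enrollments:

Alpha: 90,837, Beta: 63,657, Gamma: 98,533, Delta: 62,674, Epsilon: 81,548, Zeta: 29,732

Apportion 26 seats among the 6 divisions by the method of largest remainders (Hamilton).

Total 426981; standard divisor 426981/26 ≈ 16422.346.
Standard quotas: Alpha 5.5313, Beta 3.8762, Gamma 5.9999, Delta 3.8164, Epsilon 4.9657, Zeta 1.8105.
Lower quotas: Alpha 5, Beta 3, Gamma 5, Delta 3, Epsilon 4, Zeta 1 (sum 21, leaving 5 seats).
Remainders in descending order: Gamma 0.9999, Epsilon 0.9657, Beta 0.8762, Delta 0.8164, Zeta 0.8105, Alpha 0.5313.
Largest remainders: Gamma, Epsilon, Beta, Delta, Zeta receive the extra seats.

Alpha=5, Beta=4, Gamma=6, Delta=4, Epsilon=5, Zeta=2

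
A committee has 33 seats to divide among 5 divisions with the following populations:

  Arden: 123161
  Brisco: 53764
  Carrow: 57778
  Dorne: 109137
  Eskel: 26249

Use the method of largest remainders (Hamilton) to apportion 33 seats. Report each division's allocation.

The standard divisor is 370089/33 ≈ 11214.818.
Standard quotas: Arden 10.9820, Brisco 4.7940, Carrow 5.1519, Dorne 9.7315, Eskel 2.3406.
Lower quotas: Arden 10, Brisco 4, Carrow 5, Dorne 9, Eskel 2 (sum 30, leaving 3 seats).
Remainders in descending order: Arden 0.9820, Brisco 0.7940, Dorne 0.7315, Eskel 0.3406, Carrow 0.1519.
The surplus seats go to Arden, Brisco, Dorne.

Arden 11, Brisco 5, Carrow 5, Dorne 10, Eskel 2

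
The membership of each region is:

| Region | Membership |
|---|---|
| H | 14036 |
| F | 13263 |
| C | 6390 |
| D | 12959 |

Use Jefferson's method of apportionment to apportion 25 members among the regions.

Standard divisor 46648/25 ≈ 1865.92; standard quotas: H 7.522, F 7.108, C 3.425, D 6.945.
Rounding down gives 7, 7, 3, 6 = 23 seats, so the divisor must be adjusted.
With modified divisor 1700: modified quotas H 8.256, F 7.802, C 3.759, D 7.623.
Rounding down: H 8, F 7, C 3, D 7 (total 25).

H=8, F=7, C=3, D=7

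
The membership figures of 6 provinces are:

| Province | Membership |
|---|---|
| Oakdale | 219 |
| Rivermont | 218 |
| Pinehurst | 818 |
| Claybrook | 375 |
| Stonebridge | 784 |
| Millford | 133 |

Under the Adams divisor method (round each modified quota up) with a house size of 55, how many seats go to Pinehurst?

Standard divisor 2547/55 ≈ 46.309; standard quotas: Oakdale 4.729, Rivermont 4.707, Pinehurst 17.664, Claybrook 8.098, Stonebridge 16.930, Millford 2.872.
Rounding up gives 5, 5, 18, 9, 17, 3 = 57 seats, so the divisor must be adjusted.
With modified divisor 48.6: modified quotas Oakdale 4.506, Rivermont 4.486, Pinehurst 16.831, Claybrook 7.716, Stonebridge 16.132, Millford 2.737.
Rounding up: Oakdale 5, Rivermont 5, Pinehurst 17, Claybrook 8, Stonebridge 17, Millford 3 (total 55).
Pinehurst receives 17.

17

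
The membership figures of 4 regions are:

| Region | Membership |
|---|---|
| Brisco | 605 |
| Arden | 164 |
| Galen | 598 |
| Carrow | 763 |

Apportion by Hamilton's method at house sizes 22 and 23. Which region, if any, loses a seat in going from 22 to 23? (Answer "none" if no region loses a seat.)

none

At 22 seats: Brisco 6, Arden 2, Galen 6, Carrow 8.
At 23 seats: Brisco 7, Arden 2, Galen 6, Carrow 8.
No region's allocation decreased.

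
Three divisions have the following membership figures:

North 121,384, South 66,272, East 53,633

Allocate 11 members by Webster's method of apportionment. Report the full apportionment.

Standard divisor 241289/11 ≈ 21935.364; standard quotas: North 5.534, South 3.021, East 2.445.
Rounding to the nearest integer gives North 6, South 3, East 2 — total 11, matching the house size, so no adjustment is needed.

North 6; South 3; East 2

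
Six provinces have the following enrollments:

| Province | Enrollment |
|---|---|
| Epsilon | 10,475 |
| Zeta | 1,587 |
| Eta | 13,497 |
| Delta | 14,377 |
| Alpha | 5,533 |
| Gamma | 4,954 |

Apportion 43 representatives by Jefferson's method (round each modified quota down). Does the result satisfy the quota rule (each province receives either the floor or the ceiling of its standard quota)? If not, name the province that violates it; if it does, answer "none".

none

Standard quotas: Epsilon 8.933, Zeta 1.353, Eta 11.510, Delta 12.260, Alpha 4.718, Gamma 4.225.
Jefferson allocation: Epsilon 9, Zeta 1, Eta 12, Delta 12, Alpha 5, Gamma 4.
Every allocation lies between the lower and upper quota.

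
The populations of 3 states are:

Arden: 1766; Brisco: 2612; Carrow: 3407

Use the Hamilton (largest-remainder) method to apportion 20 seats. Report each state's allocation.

Total 7785; standard divisor 7785/20 ≈ 389.25.
Standard quotas: Arden 4.537, Brisco 6.710, Carrow 8.753.
Lower quotas: Arden 4, Brisco 6, Carrow 8 (sum 18, leaving 2 seats).
Remainders in descending order: Carrow 0.753, Brisco 0.710, Arden 0.537.
Largest remainders: Carrow, Brisco receive the extra seats.

Arden=4, Brisco=7, Carrow=9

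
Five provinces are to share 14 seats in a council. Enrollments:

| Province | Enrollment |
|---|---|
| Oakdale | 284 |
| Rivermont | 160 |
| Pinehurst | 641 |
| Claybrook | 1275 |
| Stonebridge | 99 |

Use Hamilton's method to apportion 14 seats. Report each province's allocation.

Oakdale=2; Rivermont=1; Pinehurst=4; Claybrook=7; Stonebridge=0

Standard divisor: 2459 ÷ 14 ≈ 175.643.
Standard quotas: Oakdale 1.617, Rivermont 0.911, Pinehurst 3.649, Claybrook 7.259, Stonebridge 0.564.
Lower quotas: Oakdale 1, Rivermont 0, Pinehurst 3, Claybrook 7, Stonebridge 0 (sum 11, leaving 3 seats).
Remainders in descending order: Rivermont 0.911, Pinehurst 0.649, Oakdale 0.617, Stonebridge 0.564, Claybrook 0.259.
Largest remainders: Rivermont, Pinehurst, Oakdale receive the extra seats.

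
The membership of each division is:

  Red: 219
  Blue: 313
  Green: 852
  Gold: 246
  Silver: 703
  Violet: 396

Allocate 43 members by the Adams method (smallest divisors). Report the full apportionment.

Red: 4, Blue: 5, Green: 13, Gold: 4, Silver: 11, Violet: 6

Standard divisor 2729/43 ≈ 63.465; standard quotas: Red 3.451, Blue 4.932, Green 13.425, Gold 3.876, Silver 11.077, Violet 6.240.
Rounding up gives 4, 5, 14, 4, 12, 7 = 46 seats, so the divisor must be adjusted.
With modified divisor 70: modified quotas Red 3.129, Blue 4.471, Green 12.171, Gold 3.514, Silver 10.043, Violet 5.657.
Rounding up: Red 4, Blue 5, Green 13, Gold 4, Silver 11, Violet 6 (total 43).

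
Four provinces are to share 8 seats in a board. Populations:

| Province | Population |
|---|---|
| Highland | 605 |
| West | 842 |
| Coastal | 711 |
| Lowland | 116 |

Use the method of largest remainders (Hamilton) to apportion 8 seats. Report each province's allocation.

The standard divisor is 2274/8 ≈ 284.25.
Standard quotas: Highland 2.128, West 2.962, Coastal 2.501, Lowland 0.408.
Lower quotas: Highland 2, West 2, Coastal 2, Lowland 0 (sum 6, leaving 2 seats).
Remainders in descending order: West 0.962, Coastal 0.501, Lowland 0.408, Highland 0.128.
The surplus seats go to West, Coastal.

Highland: 2; West: 3; Coastal: 3; Lowland: 0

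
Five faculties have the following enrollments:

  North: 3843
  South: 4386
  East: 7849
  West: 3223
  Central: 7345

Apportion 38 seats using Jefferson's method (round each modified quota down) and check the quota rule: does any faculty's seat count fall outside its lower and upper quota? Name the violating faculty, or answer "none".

none

Standard quotas: North 5.481, South 6.255, East 11.193, West 4.596, Central 10.475.
Jefferson allocation: North 5, South 6, East 12, West 4, Central 11.
Every allocation lies between the lower and upper quota.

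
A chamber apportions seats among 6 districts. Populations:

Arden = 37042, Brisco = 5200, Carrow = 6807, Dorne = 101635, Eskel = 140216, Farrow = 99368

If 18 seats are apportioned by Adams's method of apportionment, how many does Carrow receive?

Standard divisor 390268/18 ≈ 21681.556; standard quotas: Arden 1.708, Brisco 0.240, Carrow 0.314, Dorne 4.688, Eskel 6.467, Farrow 4.583.
Rounding up gives 2, 1, 1, 5, 7, 5 = 21 seats, so the divisor must be adjusted.
With modified divisor 26700: modified quotas Arden 1.387, Brisco 0.195, Carrow 0.255, Dorne 3.807, Eskel 5.252, Farrow 3.722.
Rounding up: Arden 2, Brisco 1, Carrow 1, Dorne 4, Eskel 6, Farrow 4 (total 18).
Carrow receives 1.

1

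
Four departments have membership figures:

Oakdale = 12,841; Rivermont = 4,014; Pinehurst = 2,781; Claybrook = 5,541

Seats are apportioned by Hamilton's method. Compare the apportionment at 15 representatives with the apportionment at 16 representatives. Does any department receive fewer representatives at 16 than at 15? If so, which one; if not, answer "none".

none

At 15 seats: Oakdale 8, Rivermont 2, Pinehurst 2, Claybrook 3.
At 16 seats: Oakdale 8, Rivermont 3, Pinehurst 2, Claybrook 3.
No department's allocation decreased.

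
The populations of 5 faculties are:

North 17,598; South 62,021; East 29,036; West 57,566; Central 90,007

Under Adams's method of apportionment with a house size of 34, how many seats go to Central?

11

Standard divisor 256228/34 ≈ 7536.118; standard quotas: North 2.335, South 8.230, East 3.853, West 7.639, Central 11.943.
Rounding up gives 3, 9, 4, 8, 12 = 36 seats, so the divisor must be adjusted.
With modified divisor 8200: modified quotas North 2.146, South 7.564, East 3.541, West 7.020, Central 10.976.
Rounding up: North 3, South 8, East 4, West 8, Central 11 (total 34).
Central receives 11.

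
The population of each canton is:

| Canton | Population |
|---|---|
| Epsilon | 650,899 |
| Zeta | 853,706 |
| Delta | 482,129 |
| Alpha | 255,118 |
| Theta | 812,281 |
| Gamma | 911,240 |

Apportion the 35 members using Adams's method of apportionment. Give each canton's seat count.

Epsilon 6; Zeta 7; Delta 4; Alpha 3; Theta 7; Gamma 8

Standard divisor 3965373/35 ≈ 113296.371; standard quotas: Epsilon 5.745, Zeta 7.535, Delta 4.255, Alpha 2.252, Theta 7.170, Gamma 8.043.
Rounding up gives 6, 8, 5, 3, 8, 9 = 39 seats, so the divisor must be adjusted.
With modified divisor 124800: modified quotas Epsilon 5.216, Zeta 6.841, Delta 3.863, Alpha 2.044, Theta 6.509, Gamma 7.302.
Rounding up: Epsilon 6, Zeta 7, Delta 4, Alpha 3, Theta 7, Gamma 8 (total 35).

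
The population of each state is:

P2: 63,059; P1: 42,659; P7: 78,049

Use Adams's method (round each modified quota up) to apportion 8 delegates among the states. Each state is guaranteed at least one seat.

P2 3; P1 2; P7 3

Standard divisor 183767/8 ≈ 22970.875; standard quotas: P2 2.745, P1 1.857, P7 3.398.
Rounding up gives 3, 2, 4 = 9 seats, so the divisor must be adjusted.
With modified divisor 28800: modified quotas P2 2.190, P1 1.481, P7 2.710.
Rounding up: P2 3, P1 2, P7 3 (total 8).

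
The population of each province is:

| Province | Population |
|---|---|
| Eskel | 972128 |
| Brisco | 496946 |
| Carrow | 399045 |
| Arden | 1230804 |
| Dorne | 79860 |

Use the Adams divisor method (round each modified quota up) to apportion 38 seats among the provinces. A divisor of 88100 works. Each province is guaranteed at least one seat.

Eskel=12, Brisco=6, Carrow=5, Arden=14, Dorne=1

With modified divisor 88100: modified quotas Eskel 11.034, Brisco 5.641, Carrow 4.529, Arden 13.971, Dorne 0.906.
Rounding up: Eskel 12, Brisco 6, Carrow 5, Arden 14, Dorne 1 (total 38).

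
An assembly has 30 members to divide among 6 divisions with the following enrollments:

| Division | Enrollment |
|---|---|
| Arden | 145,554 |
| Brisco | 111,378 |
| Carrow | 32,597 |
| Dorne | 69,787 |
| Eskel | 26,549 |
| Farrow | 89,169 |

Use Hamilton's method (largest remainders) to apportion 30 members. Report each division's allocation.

Arden 9, Brisco 7, Carrow 2, Dorne 4, Eskel 2, Farrow 6

The standard divisor is 475034/30 ≈ 15834.467.
Standard quotas: Arden 9.1922, Brisco 7.0339, Carrow 2.0586, Dorne 4.4073, Eskel 1.6767, Farrow 5.6313.
Lower quotas: Arden 9, Brisco 7, Carrow 2, Dorne 4, Eskel 1, Farrow 5 (sum 28, leaving 2 seats).
Remainders in descending order: Eskel 0.6767, Farrow 0.6313, Dorne 0.4073, Arden 0.1922, Carrow 0.0586, Brisco 0.0339.
Largest remainders: Eskel, Farrow receive the extra seats.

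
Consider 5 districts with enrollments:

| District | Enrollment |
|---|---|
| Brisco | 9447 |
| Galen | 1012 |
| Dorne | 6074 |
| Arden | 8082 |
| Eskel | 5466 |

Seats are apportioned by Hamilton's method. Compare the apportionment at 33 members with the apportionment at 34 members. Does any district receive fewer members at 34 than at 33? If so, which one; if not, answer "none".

At 33 seats: Brisco 10, Galen 1, Dorne 7, Arden 9, Eskel 6.
At 34 seats: Brisco 11, Galen 1, Dorne 7, Arden 9, Eskel 6.
No district's allocation decreased.

none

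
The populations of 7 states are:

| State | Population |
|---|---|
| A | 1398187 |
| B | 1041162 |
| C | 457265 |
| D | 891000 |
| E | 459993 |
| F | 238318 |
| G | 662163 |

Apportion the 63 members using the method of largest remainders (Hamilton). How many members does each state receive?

Standard divisor: 5148088 ÷ 63 ≈ 81715.683.
Standard quotas: A 17.1104, B 12.7413, C 5.5958, D 10.9037, E 5.6292, F 2.9164, G 8.1033.
Lower quotas: A 17, B 12, C 5, D 10, E 5, F 2, G 8 (sum 59, leaving 4 seats).
Remainders in descending order: F 0.9164, D 0.9037, B 0.7413, E 0.6292, C 0.5958, A 0.1104, G 0.1033.
Largest remainders: F, D, B, E receive the extra seats.

A=17; B=13; C=5; D=11; E=6; F=3; G=8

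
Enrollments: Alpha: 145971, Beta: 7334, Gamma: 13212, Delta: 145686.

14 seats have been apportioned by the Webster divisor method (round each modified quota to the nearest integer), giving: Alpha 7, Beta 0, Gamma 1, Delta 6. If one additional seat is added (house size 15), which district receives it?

Delta

Priority for the next seat is population ÷ (current seats + 0.5).
Priorities: Alpha 19462.800, Beta 14668.000, Gamma 8808.000, Delta 22413.231.
Highest priority: Delta.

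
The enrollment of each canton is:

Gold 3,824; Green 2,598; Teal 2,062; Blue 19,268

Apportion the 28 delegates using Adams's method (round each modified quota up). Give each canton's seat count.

Standard divisor 27752/28 ≈ 991.143; standard quotas: Gold 3.858, Green 2.621, Teal 2.080, Blue 19.440.
Rounding up gives 4, 3, 3, 20 = 30 seats, so the divisor must be adjusted.
With modified divisor 1050: modified quotas Gold 3.642, Green 2.474, Teal 1.964, Blue 18.350.
Rounding up: Gold 4, Green 3, Teal 2, Blue 19 (total 28).

Gold=4, Green=3, Teal=2, Blue=19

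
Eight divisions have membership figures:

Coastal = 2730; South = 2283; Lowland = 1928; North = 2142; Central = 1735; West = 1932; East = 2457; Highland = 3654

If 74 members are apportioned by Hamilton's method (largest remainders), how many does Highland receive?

14

The standard divisor is 18861/74 ≈ 254.878.
Standard quotas: Coastal 10.711, South 8.957, Lowland 7.564, North 8.404, Central 6.807, West 7.580, East 9.640, Highland 14.336.
Lower quotas: Coastal 10, South 8, Lowland 7, North 8, Central 6, West 7, East 9, Highland 14 (sum 69, leaving 5 seats).
Remainders in descending order: South 0.957, Central 0.807, Coastal 0.711, East 0.640, West 0.580, Lowland 0.564, North 0.404, Highland 0.336.
Largest remainders: South, Central, Coastal, East, West receive the extra seats.
Highland receives 14.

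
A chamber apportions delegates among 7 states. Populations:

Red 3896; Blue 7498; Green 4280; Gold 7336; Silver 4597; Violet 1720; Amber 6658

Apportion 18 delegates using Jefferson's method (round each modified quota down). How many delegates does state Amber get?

3

Standard divisor 35985/18 ≈ 1999.167; standard quotas: Red 1.949, Blue 3.751, Green 2.141, Gold 3.670, Silver 2.299, Violet 0.860, Amber 3.330.
Rounding down gives 1, 3, 2, 3, 2, 0, 3 = 14 seats, so the divisor must be adjusted.
With modified divisor 1681.15: modified quotas Red 2.317, Blue 4.460, Green 2.546, Gold 4.364, Silver 2.734, Violet 1.023, Amber 3.960.
Rounding down: Red 2, Blue 4, Green 2, Gold 4, Silver 2, Violet 1, Amber 3 (total 18).
Amber receives 3.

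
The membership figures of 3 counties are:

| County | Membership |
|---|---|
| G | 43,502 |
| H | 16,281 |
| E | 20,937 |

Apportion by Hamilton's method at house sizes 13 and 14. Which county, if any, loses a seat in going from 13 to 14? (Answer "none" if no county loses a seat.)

At 13 seats: G 7, H 3, E 3.
At 14 seats: G 7, H 3, E 4.
No county's allocation decreased.

none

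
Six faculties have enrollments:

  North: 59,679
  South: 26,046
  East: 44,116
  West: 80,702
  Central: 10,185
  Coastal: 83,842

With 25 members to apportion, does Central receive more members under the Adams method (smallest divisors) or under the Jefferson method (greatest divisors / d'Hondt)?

Adams

Adams: North 5, South 2, East 4, West 6, Central 1, Coastal 7.
Jefferson: North 5, South 2, East 4, West 7, Central 0, Coastal 7.
Central gets 1 under Adams and 0 under Jefferson.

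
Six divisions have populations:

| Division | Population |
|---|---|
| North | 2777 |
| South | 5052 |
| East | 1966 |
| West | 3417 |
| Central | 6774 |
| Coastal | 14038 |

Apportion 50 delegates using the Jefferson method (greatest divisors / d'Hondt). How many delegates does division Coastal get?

Standard divisor 34024/50 ≈ 680.48; standard quotas: North 4.081, South 7.424, East 2.889, West 5.021, Central 9.955, Coastal 20.630.
Rounding down gives 4, 7, 2, 5, 9, 20 = 47 seats, so the divisor must be adjusted.
With modified divisor 650: modified quotas North 4.272, South 7.772, East 3.025, West 5.257, Central 10.422, Coastal 21.597.
Rounding down: North 4, South 7, East 3, West 5, Central 10, Coastal 21 (total 50).
Coastal receives 21.

21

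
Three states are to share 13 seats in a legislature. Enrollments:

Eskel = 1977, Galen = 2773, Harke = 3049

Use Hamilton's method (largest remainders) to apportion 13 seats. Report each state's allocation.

Eskel=3, Galen=5, Harke=5

Total 7799; standard divisor 7799/13 ≈ 599.923.
Standard quotas: Eskel 3.295, Galen 4.622, Harke 5.082.
Lower quotas: Eskel 3, Galen 4, Harke 5 (sum 12, leaving 1 seat).
Remainders in descending order: Galen 0.622, Eskel 0.295, Harke 0.082.
The surplus seat goes to Galen.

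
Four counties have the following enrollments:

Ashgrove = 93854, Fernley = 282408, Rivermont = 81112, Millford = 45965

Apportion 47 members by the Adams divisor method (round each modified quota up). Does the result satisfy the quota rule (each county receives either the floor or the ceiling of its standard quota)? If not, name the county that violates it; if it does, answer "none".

Fernley

Standard quotas: Ashgrove 8.764, Fernley 26.370, Rivermont 7.574, Millford 4.292.
Adams allocation: Ashgrove 9, Fernley 25, Rivermont 8, Millford 5.
Fernley has quota 26.370 (lower 26, upper 27) but receives 25 — outside the quota interval.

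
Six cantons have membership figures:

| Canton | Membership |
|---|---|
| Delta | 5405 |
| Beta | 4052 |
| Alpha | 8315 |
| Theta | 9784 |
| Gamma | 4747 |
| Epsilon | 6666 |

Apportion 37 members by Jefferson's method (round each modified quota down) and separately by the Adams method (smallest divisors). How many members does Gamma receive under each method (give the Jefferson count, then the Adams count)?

4 and 5

Jefferson: Delta 5, Beta 4, Alpha 8, Theta 10, Gamma 4, Epsilon 6.
Adams: Delta 5, Beta 4, Alpha 8, Theta 9, Gamma 5, Epsilon 6.
Gamma gets 4 under Jefferson and 5 under Adams.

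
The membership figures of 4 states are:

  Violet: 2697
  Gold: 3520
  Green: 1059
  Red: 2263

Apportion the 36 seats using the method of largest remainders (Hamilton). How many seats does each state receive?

Violet 10, Gold 13, Green 4, Red 9

Total 9539; standard divisor 9539/36 ≈ 264.972.
Standard quotas: Violet 10.178, Gold 13.284, Green 3.997, Red 8.541.
Lower quotas: Violet 10, Gold 13, Green 3, Red 8 (sum 34, leaving 2 seats).
Remainders in descending order: Green 0.997, Red 0.541, Gold 0.284, Violet 0.178.
Largest remainders: Green, Red receive the extra seats.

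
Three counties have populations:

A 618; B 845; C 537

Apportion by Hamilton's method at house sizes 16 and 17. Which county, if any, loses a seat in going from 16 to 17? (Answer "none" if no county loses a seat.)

At 16 seats: A 5, B 7, C 4.
At 17 seats: A 5, B 7, C 5.
No county's allocation decreased.

none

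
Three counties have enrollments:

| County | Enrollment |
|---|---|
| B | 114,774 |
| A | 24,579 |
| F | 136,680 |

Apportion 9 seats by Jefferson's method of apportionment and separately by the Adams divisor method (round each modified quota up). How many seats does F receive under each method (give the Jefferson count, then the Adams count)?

5 and 4

Jefferson: B 4, A 0, F 5.
Adams: B 4, A 1, F 4.
F gets 5 under Jefferson and 4 under Adams.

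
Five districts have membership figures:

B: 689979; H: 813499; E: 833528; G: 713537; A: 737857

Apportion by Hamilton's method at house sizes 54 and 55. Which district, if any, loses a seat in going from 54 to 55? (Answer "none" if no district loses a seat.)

At 54 seats: B 10, H 12, E 12, G 10, A 10.
At 55 seats: B 10, H 12, E 12, G 10, A 11.
No district's allocation decreased.

none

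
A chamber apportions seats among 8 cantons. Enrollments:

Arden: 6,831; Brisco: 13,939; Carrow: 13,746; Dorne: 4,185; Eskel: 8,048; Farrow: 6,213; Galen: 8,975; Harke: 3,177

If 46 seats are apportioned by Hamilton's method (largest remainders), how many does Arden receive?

Total 65114; standard divisor 65114/46 ≈ 1415.522.
Standard quotas: Arden 4.8258, Brisco 9.8473, Carrow 9.7109, Dorne 2.9565, Eskel 5.6855, Farrow 4.3892, Galen 6.3404, Harke 2.2444.
Lower quotas: Arden 4, Brisco 9, Carrow 9, Dorne 2, Eskel 5, Farrow 4, Galen 6, Harke 2 (sum 41, leaving 5 seats).
Remainders in descending order: Dorne 0.9565, Brisco 0.8473, Arden 0.8258, Carrow 0.7109, Eskel 0.6855, Farrow 0.3892, Galen 0.3404, Harke 0.2444.
The surplus seats go to Dorne, Brisco, Arden, Carrow, Eskel.
Arden receives 5.

5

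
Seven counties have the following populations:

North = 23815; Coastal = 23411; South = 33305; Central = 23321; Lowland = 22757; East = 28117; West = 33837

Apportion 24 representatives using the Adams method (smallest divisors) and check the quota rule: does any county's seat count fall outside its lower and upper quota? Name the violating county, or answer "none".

none

Standard quotas: North 3.031, Coastal 2.980, South 4.239, Central 2.968, Lowland 2.896, East 3.579, West 4.307.
Adams allocation: North 3, Coastal 3, South 4, Central 3, Lowland 3, East 4, West 4.
Every allocation lies between the lower and upper quota.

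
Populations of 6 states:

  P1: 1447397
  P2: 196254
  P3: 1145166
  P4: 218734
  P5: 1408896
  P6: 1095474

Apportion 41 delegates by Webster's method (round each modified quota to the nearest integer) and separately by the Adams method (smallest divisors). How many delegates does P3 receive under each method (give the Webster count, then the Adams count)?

9 and 8

Webster: P1 11, P2 1, P3 9, P4 2, P5 10, P6 8.
Adams: P1 11, P2 2, P3 8, P4 2, P5 10, P6 8.
P3 gets 9 under Webster and 8 under Adams.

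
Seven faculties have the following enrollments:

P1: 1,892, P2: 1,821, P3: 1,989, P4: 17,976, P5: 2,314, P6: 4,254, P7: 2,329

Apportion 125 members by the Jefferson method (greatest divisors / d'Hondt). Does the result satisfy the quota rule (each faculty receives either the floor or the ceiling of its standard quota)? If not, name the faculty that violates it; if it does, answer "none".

Standard quotas: P1 7.260, P2 6.988, P3 7.632, P4 68.979, P5 8.880, P6 16.324, P7 8.937.
Jefferson allocation: P1 7, P2 7, P3 7, P4 70, P5 9, P6 16, P7 9.
P4 has quota 68.979 (lower 68, upper 69) but receives 70 — outside the quota interval.

P4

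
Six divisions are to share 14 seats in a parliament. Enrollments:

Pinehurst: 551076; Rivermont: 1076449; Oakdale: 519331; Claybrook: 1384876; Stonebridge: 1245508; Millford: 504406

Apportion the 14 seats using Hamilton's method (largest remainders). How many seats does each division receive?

Standard divisor: 5281646 ÷ 14 ≈ 377260.429.
Standard quotas: Pinehurst 1.4607, Rivermont 2.8533, Oakdale 1.3766, Claybrook 3.6709, Stonebridge 3.3015, Millford 1.3370.
Lower quotas: Pinehurst 1, Rivermont 2, Oakdale 1, Claybrook 3, Stonebridge 3, Millford 1 (sum 11, leaving 3 seats).
Remainders in descending order: Rivermont 0.8533, Claybrook 0.6709, Pinehurst 0.4607, Oakdale 0.3766, Millford 0.3370, Stonebridge 0.3015.
Largest remainders: Rivermont, Claybrook, Pinehurst receive the extra seats.

Pinehurst 2, Rivermont 3, Oakdale 1, Claybrook 4, Stonebridge 3, Millford 1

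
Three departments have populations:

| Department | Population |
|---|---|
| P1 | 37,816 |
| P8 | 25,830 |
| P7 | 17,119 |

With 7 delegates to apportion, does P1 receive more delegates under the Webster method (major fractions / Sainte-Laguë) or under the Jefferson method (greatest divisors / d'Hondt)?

Jefferson

Webster: P1 3, P8 2, P7 2.
Jefferson: P1 4, P8 2, P7 1.
P1 gets 3 under Webster and 4 under Jefferson.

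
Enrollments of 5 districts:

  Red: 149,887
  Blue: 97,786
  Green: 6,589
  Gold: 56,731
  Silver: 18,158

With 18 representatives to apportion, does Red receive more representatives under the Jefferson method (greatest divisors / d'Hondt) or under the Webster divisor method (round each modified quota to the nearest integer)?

Jefferson: Red 9, Blue 5, Green 0, Gold 3, Silver 1.
Webster: Red 8, Blue 6, Green 0, Gold 3, Silver 1.
Red gets 9 under Jefferson and 8 under Webster.

Jefferson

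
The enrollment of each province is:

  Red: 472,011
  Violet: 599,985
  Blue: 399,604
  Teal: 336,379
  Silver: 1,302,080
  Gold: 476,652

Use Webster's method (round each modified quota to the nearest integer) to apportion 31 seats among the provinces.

Standard divisor 3586711/31 ≈ 115700.355; standard quotas: Red 4.080, Violet 5.186, Blue 3.454, Teal 2.907, Silver 11.254, Gold 4.120.
Rounding to the nearest integer gives 4, 5, 3, 3, 11, 4 = 30 seats, so the divisor must be adjusted.
With modified divisor 113509: modified quotas Red 4.158, Violet 5.286, Blue 3.520, Teal 2.963, Silver 11.471, Gold 4.199.
Rounding to the nearest integer: Red 4, Violet 5, Blue 4, Teal 3, Silver 11, Gold 4 (total 31).

Red=4, Violet=5, Blue=4, Teal=3, Silver=11, Gold=4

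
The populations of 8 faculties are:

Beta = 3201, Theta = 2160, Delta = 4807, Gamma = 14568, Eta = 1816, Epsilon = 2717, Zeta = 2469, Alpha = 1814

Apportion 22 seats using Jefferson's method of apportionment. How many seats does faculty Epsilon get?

2

Standard divisor 33552/22 ≈ 1525.091; standard quotas: Beta 2.099, Theta 1.416, Delta 3.152, Gamma 9.552, Eta 1.191, Epsilon 1.782, Zeta 1.619, Alpha 1.189.
Rounding down gives 2, 1, 3, 9, 1, 1, 1, 1 = 19 seats, so the divisor must be adjusted.
With modified divisor 1300: modified quotas Beta 2.462, Theta 1.662, Delta 3.698, Gamma 11.206, Eta 1.397, Epsilon 2.090, Zeta 1.899, Alpha 1.395.
Rounding down: Beta 2, Theta 1, Delta 3, Gamma 11, Eta 1, Epsilon 2, Zeta 1, Alpha 1 (total 22).
Epsilon receives 2.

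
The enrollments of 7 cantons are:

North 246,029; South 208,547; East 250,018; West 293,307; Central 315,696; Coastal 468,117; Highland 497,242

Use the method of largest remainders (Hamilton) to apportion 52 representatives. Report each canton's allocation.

The standard divisor is 2278956/52 ≈ 43826.077.
Standard quotas: North 5.6138, South 4.7585, East 5.7048, West 6.6925, Central 7.2034, Coastal 10.6812, Highland 11.3458.
Lower quotas: North 5, South 4, East 5, West 6, Central 7, Coastal 10, Highland 11 (sum 48, leaving 4 seats).
Remainders in descending order: South 0.7585, East 0.7048, West 0.6925, Coastal 0.6812, North 0.6138, Highland 0.3458, Central 0.2034.
The surplus seats go to South, East, West, Coastal.

North: 5, South: 5, East: 6, West: 7, Central: 7, Coastal: 11, Highland: 11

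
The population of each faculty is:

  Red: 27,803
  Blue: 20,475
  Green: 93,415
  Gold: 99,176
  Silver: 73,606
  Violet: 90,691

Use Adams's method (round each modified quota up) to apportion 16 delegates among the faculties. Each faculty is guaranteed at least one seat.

Standard divisor 405166/16 ≈ 25322.875; standard quotas: Red 1.098, Blue 0.809, Green 3.689, Gold 3.916, Silver 2.907, Violet 3.581.
Rounding up gives 2, 1, 4, 4, 3, 4 = 18 seats, so the divisor must be adjusted.
With modified divisor 30700: modified quotas Red 0.906, Blue 0.667, Green 3.043, Gold 3.230, Silver 2.398, Violet 2.954.
Rounding up: Red 1, Blue 1, Green 4, Gold 4, Silver 3, Violet 3 (total 16).

Red 1, Blue 1, Green 4, Gold 4, Silver 3, Violet 3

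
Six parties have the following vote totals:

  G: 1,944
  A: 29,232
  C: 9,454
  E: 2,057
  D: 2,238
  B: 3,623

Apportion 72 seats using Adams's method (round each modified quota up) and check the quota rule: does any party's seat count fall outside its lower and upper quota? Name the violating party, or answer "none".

Standard quotas: G 2.883, A 43.353, C 14.021, E 3.051, D 3.319, B 5.373.
Adams allocation: G 3, A 42, C 14, E 3, D 4, B 6.
A has quota 43.353 (lower 43, upper 44) but receives 42 — outside the quota interval.

A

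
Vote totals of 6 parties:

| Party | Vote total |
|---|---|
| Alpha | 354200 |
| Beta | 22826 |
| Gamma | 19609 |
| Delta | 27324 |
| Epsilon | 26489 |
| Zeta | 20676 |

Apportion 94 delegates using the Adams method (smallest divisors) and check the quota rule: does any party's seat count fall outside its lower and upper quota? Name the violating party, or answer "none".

Alpha

Standard quotas: Alpha 70.671, Beta 4.554, Gamma 3.912, Delta 5.452, Epsilon 5.285, Zeta 4.125.
Adams allocation: Alpha 69, Beta 5, Gamma 4, Delta 6, Epsilon 6, Zeta 4.
Alpha has quota 70.671 (lower 70, upper 71) but receives 69 — outside the quota interval.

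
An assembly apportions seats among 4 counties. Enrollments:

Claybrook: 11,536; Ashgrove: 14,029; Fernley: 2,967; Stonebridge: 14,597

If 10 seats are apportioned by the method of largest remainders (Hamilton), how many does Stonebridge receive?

3

Standard divisor: 43129 ÷ 10 ≈ 4312.9.
Standard quotas: Claybrook 2.6748, Ashgrove 3.2528, Fernley 0.6879, Stonebridge 3.3845.
Lower quotas: Claybrook 2, Ashgrove 3, Fernley 0, Stonebridge 3 (sum 8, leaving 2 seats).
Remainders in descending order: Fernley 0.6879, Claybrook 0.6748, Stonebridge 0.3845, Ashgrove 0.2528.
Largest remainders: Fernley, Claybrook receive the extra seats.
Stonebridge receives 3.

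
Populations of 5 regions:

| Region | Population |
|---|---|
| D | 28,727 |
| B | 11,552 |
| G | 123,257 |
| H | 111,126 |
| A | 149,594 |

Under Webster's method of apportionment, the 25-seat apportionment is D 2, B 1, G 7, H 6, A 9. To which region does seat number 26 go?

H

Priority for the next seat is population ÷ (current seats + 0.5).
Priorities: D 11490.800, B 7701.333, G 16434.267, H 17096.308, A 15746.737.
Highest priority: H.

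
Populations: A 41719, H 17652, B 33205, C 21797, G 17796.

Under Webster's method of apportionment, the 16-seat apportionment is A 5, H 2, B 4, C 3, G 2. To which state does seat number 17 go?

A

Priority for the next seat is population ÷ (current seats + 0.5).
Priorities: A 7585.273, H 7060.800, B 7378.889, C 6227.714, G 7118.400.
Highest priority: A.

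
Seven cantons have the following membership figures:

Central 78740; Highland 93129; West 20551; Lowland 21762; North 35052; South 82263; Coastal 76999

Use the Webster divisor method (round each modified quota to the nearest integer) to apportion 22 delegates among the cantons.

Central=4, Highland=5, West=1, Lowland=1, North=2, South=5, Coastal=4

Standard divisor 408496/22 ≈ 18568; standard quotas: Central 4.241, Highland 5.016, West 1.107, Lowland 1.172, North 1.888, South 4.430, Coastal 4.147.
Rounding to the nearest integer gives 4, 5, 1, 1, 2, 4, 4 = 21 seats, so the divisor must be adjusted.
With modified divisor 17900: modified quotas Central 4.399, Highland 5.203, West 1.148, Lowland 1.216, North 1.958, South 4.596, Coastal 4.302.
Rounding to the nearest integer: Central 4, Highland 5, West 1, Lowland 1, North 2, South 5, Coastal 4 (total 22).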